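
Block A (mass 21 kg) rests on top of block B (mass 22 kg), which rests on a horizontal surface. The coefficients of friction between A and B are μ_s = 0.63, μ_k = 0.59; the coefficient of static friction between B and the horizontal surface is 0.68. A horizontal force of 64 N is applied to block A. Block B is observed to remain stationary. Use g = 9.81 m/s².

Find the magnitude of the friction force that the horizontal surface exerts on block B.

f ≈ 64 N

Between the blocks, N₁ = m_A g = 206 N.
Maximum static friction on A from B: μ_s N₁ = 0.63×206 = 129.8 N.
Since P = 64 N ≤ 129.8 N, A does not slip on B; friction on A equals P = 64 N.
B experiences an equal 64 N forward from A (third law). B is in equilibrium, so the floor supplies f₂ = 64 N of static friction (limit μ_s(m_A+m_B)g = 286.8 N, not exceeded).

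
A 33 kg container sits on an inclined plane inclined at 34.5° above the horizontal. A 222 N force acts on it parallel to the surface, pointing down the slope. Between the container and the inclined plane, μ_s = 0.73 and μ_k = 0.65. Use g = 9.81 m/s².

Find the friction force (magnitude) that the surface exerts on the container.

Normal force: N = m g cos θ = 33 × 9.81 × cos 34.5° = 266.8 N.
For equilibrium along the incline the friction force must supply f = m g sin θ + P = 183.4 + 222 = 405.4 N (positive meaning up-slope).
Static friction can supply at most μ_s N = 194.8 N.
|405.4| exceeds 194.8 N, so the container slips down-slope; friction is kinetic, f = μ_k N = 0.65×266.8 = 173 N.

f ≈ 173 N (up the incline)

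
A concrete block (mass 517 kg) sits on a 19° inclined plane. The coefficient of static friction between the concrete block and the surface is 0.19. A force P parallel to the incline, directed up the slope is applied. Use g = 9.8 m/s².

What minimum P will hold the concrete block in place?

P_min ≈ 739 N

The concrete block tends to slide down (tan θ > μ_s), so at the point of impending slip friction acts up-slope at its limit: f = μ_s N.
P is parallel to the surface, so N = m g cos θ = 4790 N.
Along the incline: P + μ_s N = m g sin θ, so P = 1650 − 0.19×4790 = 739 N.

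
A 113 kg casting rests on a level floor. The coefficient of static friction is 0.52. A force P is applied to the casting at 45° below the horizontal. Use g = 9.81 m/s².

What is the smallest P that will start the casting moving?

P ≈ 1700 N

N = m g + P sin α (the push presses the casting into the level floor).
At impending slip, P cos α = μ_s N = μ_s (m g + P sin α).
Solving: P (cos α − μ_s sin α) = μ_s m g → P = 0.52×1110/(cos 45° − 0.52 sin 45°) = 576/0.3394 = 1700 N.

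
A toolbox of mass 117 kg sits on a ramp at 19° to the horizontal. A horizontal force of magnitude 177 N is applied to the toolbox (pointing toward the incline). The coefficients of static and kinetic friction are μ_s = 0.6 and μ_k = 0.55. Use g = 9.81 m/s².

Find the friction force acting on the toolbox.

f ≈ 206 N (up the incline)

Resolve perpendicular to the incline: N = m g cos θ + P sin θ = 117×9.81×cos 19° + 177×sin 19° = 1143 N.
Parallel to the incline: P cos θ − m g sin θ = 167.4 − 373.7 = -206.3 N; the friction needed to balance this is 206.3 N acting up the slope.
Maximum static friction: μ_s N = 0.6 × 1143 = 685.7 N.
Since 206.3 N is within the 685.7 N limit, the toolbox stays put and friction is exactly 206 N.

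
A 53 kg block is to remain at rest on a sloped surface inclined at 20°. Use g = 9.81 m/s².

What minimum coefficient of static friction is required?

μ_s,min ≈ 0.364

At the slip threshold m g sin θ = μ_s m g cos θ, so μ_s,min = tan θ.
μ_s,min = tan 20° = 0.364.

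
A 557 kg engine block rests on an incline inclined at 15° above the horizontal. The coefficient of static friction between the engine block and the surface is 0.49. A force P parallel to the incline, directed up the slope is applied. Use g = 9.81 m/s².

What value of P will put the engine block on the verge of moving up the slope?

P ≈ 4000 N

At impending motion up the slope, friction acts down-slope at its limit: f = μ_s N.
P is parallel to the surface, so N = m g cos θ = 5280 N.
Along the incline: P = m g sin θ + μ_s N = 1410 + 0.49×5280 = 4000 N.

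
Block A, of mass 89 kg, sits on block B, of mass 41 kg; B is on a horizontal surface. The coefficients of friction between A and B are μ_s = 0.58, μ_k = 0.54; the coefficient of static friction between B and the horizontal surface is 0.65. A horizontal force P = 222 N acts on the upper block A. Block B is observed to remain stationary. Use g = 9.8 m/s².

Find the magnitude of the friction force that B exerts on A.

f ≈ 222 N

Between the blocks, N₁ = m_A g = 872.2 N.
Maximum static friction on A from B: μ_s N₁ = 0.58×872.2 = 505.9 N.
P = 222 N is within that limit, so A and B move together (both at rest); the A–B friction is simply f₁ = P = 222 N.
By Newton's third law B feels 222 N forward from A. With B stationary, the floor's static friction on B balances it: f₂ = 222 N (well within μ_s(m_A+m_B)g = 828.1 N).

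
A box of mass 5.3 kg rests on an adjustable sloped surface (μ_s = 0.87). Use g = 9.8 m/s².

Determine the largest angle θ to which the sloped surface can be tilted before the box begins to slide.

At the slip threshold, m g sin θ = μ_s · m g cos θ, so tan θ = μ_s.
θ_max = arctan(0.87) = 41°.

θ_max ≈ 41°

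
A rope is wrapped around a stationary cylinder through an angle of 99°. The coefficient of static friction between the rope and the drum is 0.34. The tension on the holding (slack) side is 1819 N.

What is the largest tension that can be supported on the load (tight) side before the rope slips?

At impending slip the capstan equation gives T₂/T₁ = e^{μβ} with β in radians.
β = 99° × π/180 = 1.728 rad.
e^{μβ} = e^{0.34×1.728} = 1.799.
T₂ = T₁ · e^{μβ} = 1819 × 1.799 = 3270 N.

T_max ≈ 3270 N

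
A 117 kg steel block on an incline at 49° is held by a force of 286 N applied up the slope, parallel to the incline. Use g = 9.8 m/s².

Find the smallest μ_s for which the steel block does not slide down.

μ_s,min ≈ 0.77

N = m g cos θ = 752.2 N.
Friction must make up the shortfall along the incline: f = m g sin θ − P = 865.4 − 286 = 579.4 N.
At the threshold f = μ_s N, so μ_s,min = 579.4/752.2 = 0.77.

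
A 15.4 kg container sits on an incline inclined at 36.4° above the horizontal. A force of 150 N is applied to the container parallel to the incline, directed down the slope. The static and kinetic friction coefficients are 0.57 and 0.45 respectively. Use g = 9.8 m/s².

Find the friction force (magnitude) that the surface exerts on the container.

f ≈ 54.7 N (up the incline)

Normal force: N = m g cos θ = 15.4 × 9.8 × cos 36.4° = 121.5 N.
For equilibrium along the incline the friction force must supply f = m g sin θ + P = 89.56 + 150 = 239.6 N (positive meaning up-slope).
Static friction can supply at most μ_s N = 69.24 N.
|239.6| exceeds 69.24 N, so the container slips down-slope; friction is kinetic, f = μ_k N = 0.45×121.5 = 54.7 N.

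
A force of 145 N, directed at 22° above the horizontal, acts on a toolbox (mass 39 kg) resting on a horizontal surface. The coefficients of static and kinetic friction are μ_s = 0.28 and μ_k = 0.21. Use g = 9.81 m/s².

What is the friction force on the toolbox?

f ≈ 68.9 N

N = m g − P sin α = 382.6 − 145×sin 22° = 328.3 N.
For equilibrium, f = P cos α = 145×cos 22° = 134.4 N.
The static-friction limit is μ_s N = 91.92 N.
134.4 > 91.92 N → the toolbox slides; f = μ_k N = 0.21×328.3 = 68.9 N.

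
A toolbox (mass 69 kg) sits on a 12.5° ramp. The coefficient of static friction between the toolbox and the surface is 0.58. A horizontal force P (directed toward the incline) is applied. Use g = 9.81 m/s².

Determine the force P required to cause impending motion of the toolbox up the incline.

P ≈ 623 N

At impending motion up the slope, friction acts down-slope at its limit: f = μ_s N.
Perpendicular to the incline: N = m g cos θ + P sin θ.
Along the incline: P cos θ = m g sin θ + μ_s N = m g sin θ + μ_s (m g cos θ + P sin θ).
Solving, P (cos θ − μ_s sin θ) = m g (sin θ + μ_s cos θ), so P = 69×9.81×(sin 12.5° + 0.58 cos 12.5°)/(cos 12.5° − 0.58 sin 12.5°) = 677×0.7827/0.8508 = 623 N.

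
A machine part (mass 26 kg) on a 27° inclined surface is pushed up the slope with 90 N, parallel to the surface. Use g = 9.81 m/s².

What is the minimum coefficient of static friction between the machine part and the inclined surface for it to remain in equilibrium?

N = m g cos θ = 227.3 N.
Friction must make up the shortfall along the incline: f = m g sin θ − P = 115.8 − 90 = 25.79 N.
At the threshold f = μ_s N, so μ_s,min = 25.79/227.3 = 0.114.

μ_s,min ≈ 0.114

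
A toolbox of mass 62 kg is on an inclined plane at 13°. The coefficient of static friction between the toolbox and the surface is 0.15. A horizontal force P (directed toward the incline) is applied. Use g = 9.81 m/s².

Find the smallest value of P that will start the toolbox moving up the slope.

P ≈ 240 N

At impending motion up the slope, friction acts down-slope at its limit: f = μ_s N.
Perpendicular to the incline: N = m g cos θ + P sin θ.
Along the incline: P cos θ = m g sin θ + μ_s N = m g sin θ + μ_s (m g cos θ + P sin θ).
Solving, P (cos θ − μ_s sin θ) = m g (sin θ + μ_s cos θ), so P = 62×9.81×(sin 13° + 0.15 cos 13°)/(cos 13° − 0.15 sin 13°) = 608×0.3711/0.9406 = 240 N.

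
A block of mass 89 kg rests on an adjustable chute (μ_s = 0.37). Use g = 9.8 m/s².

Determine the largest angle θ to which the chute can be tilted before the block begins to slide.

θ_max ≈ 20.3°

At the slip threshold, m g sin θ = μ_s · m g cos θ, so tan θ = μ_s.
θ_max = arctan(0.37) = 20.3°.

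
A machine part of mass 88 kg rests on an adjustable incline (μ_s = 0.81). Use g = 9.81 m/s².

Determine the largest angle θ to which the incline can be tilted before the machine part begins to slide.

At the slip threshold, m g sin θ = μ_s · m g cos θ, so tan θ = μ_s.
θ_max = arctan(0.81) = 39°.

θ_max ≈ 39°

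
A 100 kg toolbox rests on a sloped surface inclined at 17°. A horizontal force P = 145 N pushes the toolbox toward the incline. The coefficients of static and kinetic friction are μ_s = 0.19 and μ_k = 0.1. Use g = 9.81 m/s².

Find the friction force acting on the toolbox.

Normal direction: N = m g cos θ + P sin θ = 980.5 N.
Along the incline, the net driving force (taking up-slope positive) is P cos θ − m g sin θ = 138.7 − 286.8 = -148.2 N, so equilibrium requires friction f = 148.2 N (up-slope).
The limit of static friction is μ_s N = 186.3 N.
|f_req| = 148.2 ≤ 186.3 N → the toolbox is in equilibrium; friction equals the required value.

f ≈ 148 N (up the incline)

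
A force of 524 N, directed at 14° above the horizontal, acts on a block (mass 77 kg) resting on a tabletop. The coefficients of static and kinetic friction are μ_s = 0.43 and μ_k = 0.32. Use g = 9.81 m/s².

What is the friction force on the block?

f ≈ 201 N

Vertical equilibrium gives N = m g − P sin α = 628.6 N.
Horizontally, friction must balance P cos α = 508.4 N.
The static-friction limit is μ_s N = 270.3 N.
The required friction exceeds μ_s N, so the block moves and f = μ_k N = 201 N.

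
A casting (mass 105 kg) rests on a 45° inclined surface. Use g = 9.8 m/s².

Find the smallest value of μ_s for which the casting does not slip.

μ_s,min ≈ 1

At the slip threshold m g sin θ = μ_s m g cos θ, so μ_s,min = tan θ.
μ_s,min = tan 45° = 1.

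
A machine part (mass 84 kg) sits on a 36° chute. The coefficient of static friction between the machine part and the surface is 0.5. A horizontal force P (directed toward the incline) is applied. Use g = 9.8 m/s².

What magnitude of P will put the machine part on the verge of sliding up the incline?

At impending motion up the slope, friction acts down-slope at its limit: f = μ_s N.
Perpendicular to the incline: N = m g cos θ + P sin θ.
Along the incline: P cos θ = m g sin θ + μ_s N = m g sin θ + μ_s (m g cos θ + P sin θ).
Solving, P (cos θ − μ_s sin θ) = m g (sin θ + μ_s cos θ), so P = 84×9.8×(sin 36° + 0.5 cos 36°)/(cos 36° − 0.5 sin 36°) = 823×0.9923/0.5151 = 1590 N.

P ≈ 1590 N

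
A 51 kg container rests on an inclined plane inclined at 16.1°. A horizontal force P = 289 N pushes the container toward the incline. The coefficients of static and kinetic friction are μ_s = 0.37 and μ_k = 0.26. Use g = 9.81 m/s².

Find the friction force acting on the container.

f ≈ 139 N (down the incline)

The horizontal push has a component P sin θ into the surface, so N = m g cos θ + P sin θ = 480.7 + 80.14 = 560.8 N.
Parallel to the incline: P cos θ − m g sin θ = 277.7 − 138.7 = 138.9 N; the friction needed to balance this is 138.9 N acting down the slope.
Maximum static friction: μ_s N = 0.37 × 560.8 = 207.5 N.
|f_req| = 138.9 ≤ 207.5 N → the container is in equilibrium; friction equals the required value.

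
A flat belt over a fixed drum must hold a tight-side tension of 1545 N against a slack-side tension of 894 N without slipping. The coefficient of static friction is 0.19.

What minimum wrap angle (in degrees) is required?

β_min ≈ 165°

T₂/T₁ = e^{μβ} → β = ln(T₂/T₁)/μ.
β = ln(1545/894)/0.19 = 0.5471/0.19 = 2.879 rad.
In degrees: β = 2.879 × 180/π = 165°.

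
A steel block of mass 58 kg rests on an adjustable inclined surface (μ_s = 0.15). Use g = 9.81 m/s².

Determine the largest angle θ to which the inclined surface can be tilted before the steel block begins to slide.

θ_max ≈ 8.53°

At the slip threshold, m g sin θ = μ_s · m g cos θ, so tan θ = μ_s.
θ_max = arctan(0.15) = 8.53°.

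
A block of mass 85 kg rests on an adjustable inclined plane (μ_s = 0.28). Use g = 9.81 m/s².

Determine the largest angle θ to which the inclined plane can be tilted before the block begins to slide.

θ_max ≈ 15.6°

At the slip threshold, m g sin θ = μ_s · m g cos θ, so tan θ = μ_s.
θ_max = arctan(0.28) = 15.6°.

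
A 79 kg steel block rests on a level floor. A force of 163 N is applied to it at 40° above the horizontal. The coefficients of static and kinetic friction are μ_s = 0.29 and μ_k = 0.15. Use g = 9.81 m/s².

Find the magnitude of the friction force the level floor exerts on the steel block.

f ≈ 125 N

The vertical component of P reduces the normal force: N = m g − P sin α = 775 − 104.8 = 670.2 N.
Horizontally, friction must balance P cos α = 124.9 N.
The static-friction limit is μ_s N = 194.4 N.
124.9 ≤ 194.4 N → static; friction equals the required 125 N.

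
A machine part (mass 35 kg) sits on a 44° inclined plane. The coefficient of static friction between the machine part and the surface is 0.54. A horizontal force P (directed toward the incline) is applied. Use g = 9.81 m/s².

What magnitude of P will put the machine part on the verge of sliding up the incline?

At impending motion up the slope, friction acts down-slope at its limit: f = μ_s N.
Perpendicular to the incline: N = m g cos θ + P sin θ.
Along the incline: P cos θ = m g sin θ + μ_s N = m g sin θ + μ_s (m g cos θ + P sin θ).
Solving, P (cos θ − μ_s sin θ) = m g (sin θ + μ_s cos θ), so P = 35×9.81×(sin 44° + 0.54 cos 44°)/(cos 44° − 0.54 sin 44°) = 343×1.083/0.3442 = 1080 N.

P ≈ 1080 N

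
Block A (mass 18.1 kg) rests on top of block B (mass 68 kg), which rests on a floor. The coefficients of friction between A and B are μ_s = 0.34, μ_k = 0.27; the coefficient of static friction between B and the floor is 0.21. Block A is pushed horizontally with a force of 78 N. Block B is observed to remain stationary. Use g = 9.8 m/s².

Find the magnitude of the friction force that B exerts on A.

Normal force at the A–B interface: N₁ = m_A g = 177.4 N.
So the A–B interface can sustain at most μ_s N₁ = 60.31 N of static friction.
Since P = 78 N > 60.31 N, A slides on B; the A–B friction is kinetic: f₁ = μ_k N₁ = 0.27×177.4 = 47.9 N.
B experiences an equal 47.9 N forward from A (third law). B is in equilibrium, so the floor supplies f₂ = 47.9 N of static friction (limit μ_s(m_A+m_B)g = 177.2 N, not exceeded).

f ≈ 47.9 N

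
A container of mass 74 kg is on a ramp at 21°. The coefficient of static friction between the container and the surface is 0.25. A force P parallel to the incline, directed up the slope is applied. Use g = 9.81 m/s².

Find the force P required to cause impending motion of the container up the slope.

P ≈ 430 N

At impending motion up the slope, friction acts down-slope at its limit: f = μ_s N.
P is parallel to the surface, so N = m g cos θ = 678 N.
Along the incline: P = m g sin θ + μ_s N = 260 + 0.25×678 = 430 N.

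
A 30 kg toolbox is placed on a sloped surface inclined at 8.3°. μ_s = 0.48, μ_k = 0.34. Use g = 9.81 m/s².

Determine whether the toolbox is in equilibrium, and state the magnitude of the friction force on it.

f ≈ 42.5 N

N = m g cos θ = 291 N.
Down-slope weight component: m g sin θ = 42.5 N.
μ_s N = 140 N.
42.5 ≤ 140 N, so it stays put; friction = 42.5 N.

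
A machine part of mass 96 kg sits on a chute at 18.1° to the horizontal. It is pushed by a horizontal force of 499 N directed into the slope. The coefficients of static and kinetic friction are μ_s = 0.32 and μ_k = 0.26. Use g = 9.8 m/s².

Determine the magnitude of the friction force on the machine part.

Resolve perpendicular to the incline: N = m g cos θ + P sin θ = 96×9.8×cos 18.1° + 499×sin 18.1° = 1049 N.
Parallel to the incline: P cos θ − m g sin θ = 474.3 − 292.3 = 182 N; the friction needed to balance this is 182 N acting down the slope.
The limit of static friction is μ_s N = 335.8 N.
Since 182 N is within the 335.8 N limit, the machine part stays put and friction is exactly 182 N.

f ≈ 182 N (down the incline)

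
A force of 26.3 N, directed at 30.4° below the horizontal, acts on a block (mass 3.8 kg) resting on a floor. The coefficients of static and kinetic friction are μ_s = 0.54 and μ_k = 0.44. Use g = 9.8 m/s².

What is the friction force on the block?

f ≈ 22.7 N

The vertical component of P adds to the normal force: N = m g + P sin α = 37.24 + 13.31 = 50.55 N.
Horizontally, friction must balance P cos α = 22.68 N.
The static-friction limit is μ_s N = 27.3 N.
Since 22.68 N does not exceed the limit, the block stays at rest and f = 22.7 N.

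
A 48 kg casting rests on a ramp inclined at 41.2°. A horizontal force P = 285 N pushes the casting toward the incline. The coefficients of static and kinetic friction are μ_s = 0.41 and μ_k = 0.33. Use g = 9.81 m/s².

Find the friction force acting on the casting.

f ≈ 95.7 N (up the incline)

Resolve perpendicular to the incline: N = m g cos θ + P sin θ = 48×9.81×cos 41.2° + 285×sin 41.2° = 542 N.
Parallel to the incline: P cos θ − m g sin θ = 214.4 − 310.2 = -95.73 N; the friction needed to balance this is 95.73 N acting up the slope.
Maximum static friction: μ_s N = 0.41 × 542 = 222.2 N.
|f_req| = 95.73 ≤ 222.2 N → the casting is in equilibrium; friction equals the required value.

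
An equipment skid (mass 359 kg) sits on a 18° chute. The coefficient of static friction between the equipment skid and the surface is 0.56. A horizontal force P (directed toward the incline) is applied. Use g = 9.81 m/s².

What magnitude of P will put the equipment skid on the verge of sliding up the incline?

P ≈ 3810 N

At impending motion up the slope, friction acts down-slope at its limit: f = μ_s N.
Perpendicular to the incline: N = m g cos θ + P sin θ.
Along the incline: P cos θ = m g sin θ + μ_s N = m g sin θ + μ_s (m g cos θ + P sin θ).
Solving, P (cos θ − μ_s sin θ) = m g (sin θ + μ_s cos θ), so P = 359×9.81×(sin 18° + 0.56 cos 18°)/(cos 18° − 0.56 sin 18°) = 3520×0.8416/0.778 = 3810 N.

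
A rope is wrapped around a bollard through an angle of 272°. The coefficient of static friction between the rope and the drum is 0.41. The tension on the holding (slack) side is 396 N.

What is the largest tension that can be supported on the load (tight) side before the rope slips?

T_max ≈ 2770 N

At impending slip the capstan equation gives T₂/T₁ = e^{μβ} with β in radians.
β = 272° × π/180 = 4.747 rad.
e^{μβ} = e^{0.41×4.747} = 7.003.
T₂ = T₁ · e^{μβ} = 396 × 7.003 = 2770 N.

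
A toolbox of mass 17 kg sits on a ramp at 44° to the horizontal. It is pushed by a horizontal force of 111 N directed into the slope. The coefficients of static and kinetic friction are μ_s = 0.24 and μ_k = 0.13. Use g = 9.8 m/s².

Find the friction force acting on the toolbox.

f ≈ 35.9 N (up the incline)

Resolve perpendicular to the incline: N = m g cos θ + P sin θ = 17×9.8×cos 44° + 111×sin 44° = 196.9 N.
Along the incline, the net driving force (taking up-slope positive) is P cos θ − m g sin θ = 79.85 − 115.7 = -35.88 N, so equilibrium requires friction f = 35.88 N (up-slope).
Maximum static friction: μ_s N = 0.24 × 196.9 = 47.27 N.
|f_req| = 35.88 ≤ 47.27 N → the toolbox is in equilibrium; friction equals the required value.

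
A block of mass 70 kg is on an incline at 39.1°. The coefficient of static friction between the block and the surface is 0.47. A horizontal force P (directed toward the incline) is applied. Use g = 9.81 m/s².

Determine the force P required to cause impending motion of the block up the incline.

At impending motion up the slope, friction acts down-slope at its limit: f = μ_s N.
Perpendicular to the incline: N = m g cos θ + P sin θ.
Along the incline: P cos θ = m g sin θ + μ_s N = m g sin θ + μ_s (m g cos θ + P sin θ).
Solving, P (cos θ − μ_s sin θ) = m g (sin θ + μ_s cos θ), so P = 70×9.81×(sin 39.1° + 0.47 cos 39.1°)/(cos 39.1° − 0.47 sin 39.1°) = 687×0.9954/0.4796 = 1430 N.

P ≈ 1430 N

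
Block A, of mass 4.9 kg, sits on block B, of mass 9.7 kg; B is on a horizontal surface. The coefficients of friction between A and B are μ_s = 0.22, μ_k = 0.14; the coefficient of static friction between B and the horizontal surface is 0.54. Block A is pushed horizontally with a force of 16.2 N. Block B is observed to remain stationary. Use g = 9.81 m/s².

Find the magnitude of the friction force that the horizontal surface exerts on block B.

Normal force at the A–B interface: N₁ = m_A g = 48.07 N.
Maximum static friction on A from B: μ_s N₁ = 0.22×48.07 = 10.58 N.
P = 16.2 N exceeds that limit, so A slips over B and the interface friction becomes kinetic: f₁ = μ_k N₁ = 0.14×48.07 = 6.73 N.
By Newton's third law B feels 6.73 N forward from A. With B stationary, the floor's static friction on B balances it: f₂ = 6.73 N (well within μ_s(m_A+m_B)g = 77.34 N).

f ≈ 6.73 N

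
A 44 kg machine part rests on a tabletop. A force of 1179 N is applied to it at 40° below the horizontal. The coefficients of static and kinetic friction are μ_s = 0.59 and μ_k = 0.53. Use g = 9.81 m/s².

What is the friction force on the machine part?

The vertical component of P adds to the normal force: N = m g + P sin α = 431.6 + 757.8 = 1189 N.
For equilibrium, f = P cos α = 1179×cos 40° = 903.2 N.
The static-friction limit is μ_s N = 701.8 N.
903.2 > 701.8 N → the machine part slides; f = μ_k N = 0.53×1189 = 630 N.

f ≈ 630 N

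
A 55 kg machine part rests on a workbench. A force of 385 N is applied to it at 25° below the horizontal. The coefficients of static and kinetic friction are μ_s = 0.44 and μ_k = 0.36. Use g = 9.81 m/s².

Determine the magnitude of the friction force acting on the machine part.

N = m g + P sin α = 539.6 + 385×sin 25° = 702.3 N.
Horizontally, friction must balance P cos α = 348.9 N.
The static-friction limit is μ_s N = 309 N.
The required friction exceeds μ_s N, so the machine part moves and f = μ_k N = 253 N.

f ≈ 253 N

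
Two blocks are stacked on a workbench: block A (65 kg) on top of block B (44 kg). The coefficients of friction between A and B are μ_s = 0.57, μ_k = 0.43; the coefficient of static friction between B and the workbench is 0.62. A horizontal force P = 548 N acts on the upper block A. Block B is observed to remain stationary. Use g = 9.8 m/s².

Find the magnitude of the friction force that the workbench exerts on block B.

f ≈ 274 N

Normal force at the A–B interface: N₁ = m_A g = 637 N.
So the A–B interface can sustain at most μ_s N₁ = 363.1 N of static friction.
P = 548 N exceeds that limit, so A slips over B and the interface friction becomes kinetic: f₁ = μ_k N₁ = 0.43×637 = 274 N.
B experiences an equal 274 N forward from A (third law). B is in equilibrium, so the floor supplies f₂ = 274 N of static friction (limit μ_s(m_A+m_B)g = 662.3 N, not exceeded).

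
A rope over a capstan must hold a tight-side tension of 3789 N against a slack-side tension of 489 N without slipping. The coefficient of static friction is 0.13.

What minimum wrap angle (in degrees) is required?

β_min ≈ 902°

T₂/T₁ = e^{μβ} → β = ln(T₂/T₁)/μ.
β = ln(3789/489)/0.13 = 2.047/0.13 = 15.75 rad.
In degrees: β = 15.75 × 180/π = 902°.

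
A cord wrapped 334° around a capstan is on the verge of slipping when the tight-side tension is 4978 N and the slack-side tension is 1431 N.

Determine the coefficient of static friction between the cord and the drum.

T₂/T₁ = e^{μβ} → μ = ln(T₂/T₁)/β.
β = 334° = 5.829 rad.
μ = ln(4978/1431)/5.829 = ln(3.479)/5.829 = 0.214.

μ ≈ 0.214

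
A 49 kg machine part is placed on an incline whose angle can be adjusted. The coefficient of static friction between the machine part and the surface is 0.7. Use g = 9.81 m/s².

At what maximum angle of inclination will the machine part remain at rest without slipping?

At the slip threshold, m g sin θ = μ_s · m g cos θ, so tan θ = μ_s.
θ_max = arctan(0.7) = 35°.

θ_max ≈ 35°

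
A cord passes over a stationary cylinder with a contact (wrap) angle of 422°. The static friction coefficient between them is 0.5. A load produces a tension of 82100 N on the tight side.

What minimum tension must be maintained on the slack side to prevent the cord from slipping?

Capstan equation at impending slip: T_tight/T_slack = e^{μβ}.
β = 422° = 7.365 rad; e^{μβ} = e^{0.5×7.365} = 39.75.
T_slack = T_tight / e^{μβ} = 82100 / 39.75 = 2070 N.

T_min ≈ 2070 N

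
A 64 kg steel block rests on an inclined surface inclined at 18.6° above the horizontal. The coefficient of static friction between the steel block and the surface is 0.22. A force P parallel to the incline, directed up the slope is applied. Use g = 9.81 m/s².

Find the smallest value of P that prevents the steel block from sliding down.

P_min ≈ 69.3 N

The steel block tends to slide down (tan θ > μ_s), so at the point of impending slip friction acts up-slope at its limit: f = μ_s N.
P is parallel to the surface, so N = m g cos θ = 595 N.
Along the incline: P + μ_s N = m g sin θ, so P = 200 − 0.22×595 = 69.3 N.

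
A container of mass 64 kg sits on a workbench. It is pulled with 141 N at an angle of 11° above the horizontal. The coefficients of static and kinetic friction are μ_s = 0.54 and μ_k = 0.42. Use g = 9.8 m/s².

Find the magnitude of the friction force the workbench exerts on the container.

The vertical component of P reduces the normal force: N = m g − P sin α = 627.2 − 26.9 = 600.3 N.
For equilibrium, f = P cos α = 141×cos 11° = 138.4 N.
The static-friction limit is μ_s N = 324.2 N.
Since 138.4 N does not exceed the limit, the container stays at rest and f = 138 N.

f ≈ 138 N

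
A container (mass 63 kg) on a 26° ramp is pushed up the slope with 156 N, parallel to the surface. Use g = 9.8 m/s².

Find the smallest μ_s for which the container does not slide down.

N = m g cos θ = 554.9 N.
Friction must make up the shortfall along the incline: f = m g sin θ − P = 270.7 − 156 = 114.7 N.
At the threshold f = μ_s N, so μ_s,min = 114.7/554.9 = 0.207.

μ_s,min ≈ 0.207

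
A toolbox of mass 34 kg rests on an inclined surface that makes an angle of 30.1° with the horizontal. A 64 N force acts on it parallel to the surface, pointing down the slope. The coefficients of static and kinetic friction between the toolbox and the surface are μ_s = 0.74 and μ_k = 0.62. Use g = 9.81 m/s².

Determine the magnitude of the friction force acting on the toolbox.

Normal force: N = m g cos θ = 34 × 9.81 × cos 30.1° = 288.6 N.
Parallel to the incline, ΣF = 0 gives f = m g sin θ + P = 167.3 + 64 = 231.3 N (up-slope positive).
Maximum static friction available: μ_s N = 0.74 × 288.6 = 213.5 N.
Since |231.3| > 213.5 N, static friction cannot hold it; the toolbox slides down the incline and kinetic friction applies: f = μ_k N = 0.62 × 288.6 = 179 N.

f ≈ 179 N (up the incline)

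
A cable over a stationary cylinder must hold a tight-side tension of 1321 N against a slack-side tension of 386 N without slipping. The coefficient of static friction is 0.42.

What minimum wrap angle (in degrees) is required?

β_min ≈ 168°

T₂/T₁ = e^{μβ} → β = ln(T₂/T₁)/μ.
β = ln(1321/386)/0.42 = 1.23/0.42 = 2.929 rad.
In degrees: β = 2.929 × 180/π = 168°.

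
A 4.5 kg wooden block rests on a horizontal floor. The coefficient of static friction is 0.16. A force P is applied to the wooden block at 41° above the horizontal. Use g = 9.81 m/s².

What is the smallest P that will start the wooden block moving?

N = m g − P sin α (the pull lifts the wooden block).
At impending slip, P cos α = μ_s N = μ_s (m g − P sin α).
Solving: P (cos α + μ_s sin α) = μ_s m g → P = 0.16×44.1/(cos 41° + 0.16 sin 41°) = 7.06/0.8597 = 8.22 N.

P ≈ 8.22 N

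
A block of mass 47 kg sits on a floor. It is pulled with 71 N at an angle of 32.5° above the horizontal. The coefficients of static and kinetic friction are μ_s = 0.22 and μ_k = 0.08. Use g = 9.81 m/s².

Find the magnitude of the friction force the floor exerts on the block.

f ≈ 59.9 N

Vertical equilibrium gives N = m g − P sin α = 422.9 N.
Horizontally, friction must balance P cos α = 59.88 N.
μ_s N = 0.22 × 422.9 = 93.04 N.
Since 59.88 N does not exceed the limit, the block stays at rest and f = 59.9 N.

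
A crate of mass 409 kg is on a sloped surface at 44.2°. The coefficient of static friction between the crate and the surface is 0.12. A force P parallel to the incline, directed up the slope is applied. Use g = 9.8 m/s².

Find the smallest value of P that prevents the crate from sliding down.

P_min ≈ 2450 N

The crate tends to slide down (tan θ > μ_s), so at the point of impending slip friction acts up-slope at its limit: f = μ_s N.
P is parallel to the surface, so N = m g cos θ = 2870 N.
Along the incline: P + μ_s N = m g sin θ, so P = 2790 − 0.12×2870 = 2450 N.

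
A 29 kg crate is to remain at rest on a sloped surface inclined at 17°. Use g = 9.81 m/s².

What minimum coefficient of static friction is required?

At the slip threshold m g sin θ = μ_s m g cos θ, so μ_s,min = tan θ.
μ_s,min = tan 17° = 0.306.

μ_s,min ≈ 0.306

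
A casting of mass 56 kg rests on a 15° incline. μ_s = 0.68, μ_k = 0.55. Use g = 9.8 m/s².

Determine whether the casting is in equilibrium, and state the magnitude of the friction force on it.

f ≈ 142 N

N = m g cos θ = 530 N.
Down-slope weight component: m g sin θ = 142 N.
μ_s N = 360 N.
142 ≤ 360 N, so it stays put; friction = 142 N.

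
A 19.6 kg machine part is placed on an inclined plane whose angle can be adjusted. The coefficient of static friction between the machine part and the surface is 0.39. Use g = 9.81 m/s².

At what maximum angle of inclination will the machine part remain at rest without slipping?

θ_max ≈ 21.3°

At the slip threshold, m g sin θ = μ_s · m g cos θ, so tan θ = μ_s.
θ_max = arctan(0.39) = 21.3°.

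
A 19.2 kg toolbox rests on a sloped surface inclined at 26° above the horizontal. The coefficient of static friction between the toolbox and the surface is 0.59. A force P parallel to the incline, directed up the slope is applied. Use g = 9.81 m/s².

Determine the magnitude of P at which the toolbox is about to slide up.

At impending motion up the slope, friction acts down-slope at its limit: f = μ_s N.
P is parallel to the surface, so N = m g cos θ = 169 N.
Along the incline: P = m g sin θ + μ_s N = 82.6 + 0.59×169 = 182 N.

P ≈ 182 N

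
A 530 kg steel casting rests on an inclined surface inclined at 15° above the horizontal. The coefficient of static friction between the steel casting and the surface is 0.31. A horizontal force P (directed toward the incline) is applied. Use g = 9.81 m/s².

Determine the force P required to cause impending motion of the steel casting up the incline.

P ≈ 3280 N

At impending motion up the slope, friction acts down-slope at its limit: f = μ_s N.
Perpendicular to the incline: N = m g cos θ + P sin θ.
Along the incline: P cos θ = m g sin θ + μ_s N = m g sin θ + μ_s (m g cos θ + P sin θ).
Solving, P (cos θ − μ_s sin θ) = m g (sin θ + μ_s cos θ), so P = 530×9.81×(sin 15° + 0.31 cos 15°)/(cos 15° − 0.31 sin 15°) = 5200×0.5583/0.8857 = 3280 N.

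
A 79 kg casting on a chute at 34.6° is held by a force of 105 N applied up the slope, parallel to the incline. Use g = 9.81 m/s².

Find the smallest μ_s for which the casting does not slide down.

μ_s,min ≈ 0.525

N = m g cos θ = 637.9 N.
Friction must make up the shortfall along the incline: f = m g sin θ − P = 440.1 − 105 = 335.1 N.
At the threshold f = μ_s N, so μ_s,min = 335.1/637.9 = 0.525.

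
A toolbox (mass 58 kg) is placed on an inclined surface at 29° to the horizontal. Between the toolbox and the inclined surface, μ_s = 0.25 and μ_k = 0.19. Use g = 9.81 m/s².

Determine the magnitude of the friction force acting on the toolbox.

f ≈ 94.6 N (up the incline)

The normal reaction is N = m g cos θ = 497.6 N.
For equilibrium along the incline, friction must balance the weight component: f = m g sin θ = 275.8 N up the slope.
Maximum static friction available: μ_s N = 0.25 × 497.6 = 124.4 N.
Since |275.8| > 124.4 N, static friction cannot hold it; the toolbox slides down the incline and kinetic friction applies: f = μ_k N = 0.19 × 497.6 = 94.6 N.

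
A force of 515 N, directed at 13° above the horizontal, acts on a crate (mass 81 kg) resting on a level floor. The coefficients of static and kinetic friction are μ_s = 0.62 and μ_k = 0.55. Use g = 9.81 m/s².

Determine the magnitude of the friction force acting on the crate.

f ≈ 373 N

Vertical equilibrium gives N = m g − P sin α = 678.8 N.
The horizontal driving force is P cos α = 501.8 N, so equilibrium needs friction f = 501.8 N.
The static-friction limit is μ_s N = 420.8 N.
The required friction exceeds μ_s N, so the crate moves and f = μ_k N = 373 N.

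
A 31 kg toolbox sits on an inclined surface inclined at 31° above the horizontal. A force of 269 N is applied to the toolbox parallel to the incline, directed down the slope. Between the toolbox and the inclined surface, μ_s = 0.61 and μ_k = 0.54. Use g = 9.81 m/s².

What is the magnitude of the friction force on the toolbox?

The normal reaction is N = m g cos θ = 260.7 N.
Parallel to the incline, ΣF = 0 gives f = m g sin θ + P = 156.6 + 269 = 425.6 N (up-slope positive).
The static-friction ceiling is μ_s N = 0.61 × 260.7 = 159 N.
Since |425.6| > 159 N, static friction cannot hold it; the toolbox slides down the incline and kinetic friction applies: f = μ_k N = 0.54 × 260.7 = 141 N.

f ≈ 141 N (up the incline)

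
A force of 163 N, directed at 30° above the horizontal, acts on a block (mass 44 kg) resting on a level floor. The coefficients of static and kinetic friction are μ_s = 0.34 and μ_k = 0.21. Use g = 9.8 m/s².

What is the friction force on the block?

f ≈ 73.4 N

The vertical component of P reduces the normal force: N = m g − P sin α = 431.2 − 81.5 = 349.7 N.
The horizontal driving force is P cos α = 141.2 N, so equilibrium needs friction f = 141.2 N.
The static-friction limit is μ_s N = 118.9 N.
The required friction exceeds μ_s N, so the block moves and f = μ_k N = 73.4 N.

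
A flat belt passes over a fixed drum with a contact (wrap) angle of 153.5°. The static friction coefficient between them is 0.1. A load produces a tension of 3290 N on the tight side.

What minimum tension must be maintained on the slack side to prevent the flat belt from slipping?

Capstan equation at impending slip: T_tight/T_slack = e^{μβ}.
β = 153.5° = 2.679 rad; e^{μβ} = e^{0.1×2.679} = 1.307.
T_slack = T_tight / e^{μβ} = 3290 / 1.307 = 2520 N.

T_min ≈ 2520 N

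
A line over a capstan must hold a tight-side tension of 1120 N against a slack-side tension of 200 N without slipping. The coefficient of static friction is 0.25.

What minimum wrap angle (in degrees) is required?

T₂/T₁ = e^{μβ} → β = ln(T₂/T₁)/μ.
β = ln(1120/200)/0.25 = 1.723/0.25 = 6.891 rad.
In degrees: β = 6.891 × 180/π = 395°.

β_min ≈ 395°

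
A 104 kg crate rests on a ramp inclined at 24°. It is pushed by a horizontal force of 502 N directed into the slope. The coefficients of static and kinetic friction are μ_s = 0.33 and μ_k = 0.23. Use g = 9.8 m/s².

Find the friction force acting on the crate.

f ≈ 44.1 N (down the incline)

The horizontal push has a component P sin θ into the surface, so N = m g cos θ + P sin θ = 931.1 + 204.2 = 1135 N.
Along the incline, the net driving force (taking up-slope positive) is P cos θ − m g sin θ = 458.6 − 414.5 = 44.05 N, so equilibrium requires friction f = -44.05 N (down-slope).
Maximum static friction: μ_s N = 0.33 × 1135 = 374.6 N.
|f_req| = 44.05 ≤ 374.6 N → the crate is in equilibrium; friction equals the required value.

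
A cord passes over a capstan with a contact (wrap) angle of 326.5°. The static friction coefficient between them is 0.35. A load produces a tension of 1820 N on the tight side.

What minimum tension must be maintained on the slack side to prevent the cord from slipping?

Capstan equation at impending slip: T_tight/T_slack = e^{μβ}.
β = 326.5° = 5.699 rad; e^{μβ} = e^{0.35×5.699} = 7.348.
T_slack = T_tight / e^{μβ} = 1820 / 7.348 = 248 N.

T_min ≈ 248 N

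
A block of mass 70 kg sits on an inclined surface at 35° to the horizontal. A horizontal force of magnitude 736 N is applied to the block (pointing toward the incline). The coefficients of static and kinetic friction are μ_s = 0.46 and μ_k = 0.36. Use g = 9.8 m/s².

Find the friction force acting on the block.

f ≈ 209 N (down the incline)

Resolve perpendicular to the incline: N = m g cos θ + P sin θ = 70×9.8×cos 35° + 736×sin 35° = 984.1 N.
Parallel to the incline: P cos θ − m g sin θ = 602.9 − 393.5 = 209.4 N; the friction needed to balance this is 209.4 N acting down the slope.
Maximum static friction: μ_s N = 0.46 × 984.1 = 452.7 N.
Since 209.4 N is within the 452.7 N limit, the block stays put and friction is exactly 209 N.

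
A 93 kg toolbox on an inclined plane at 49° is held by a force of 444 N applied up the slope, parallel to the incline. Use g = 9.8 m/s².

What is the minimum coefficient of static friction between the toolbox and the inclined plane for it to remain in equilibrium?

μ_s,min ≈ 0.408

N = m g cos θ = 597.9 N.
Friction must make up the shortfall along the incline: f = m g sin θ − P = 687.8 − 444 = 243.8 N.
At the threshold f = μ_s N, so μ_s,min = 243.8/597.9 = 0.408.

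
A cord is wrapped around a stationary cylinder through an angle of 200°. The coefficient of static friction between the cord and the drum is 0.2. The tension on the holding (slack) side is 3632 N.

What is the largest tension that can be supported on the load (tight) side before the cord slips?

At impending slip the capstan equation gives T₂/T₁ = e^{μβ} with β in radians.
β = 200° × π/180 = 3.491 rad.
e^{μβ} = e^{0.2×3.491} = 2.01.
T₂ = T₁ · e^{μβ} = 3632 × 2.01 = 7300 N.

T_max ≈ 7300 N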